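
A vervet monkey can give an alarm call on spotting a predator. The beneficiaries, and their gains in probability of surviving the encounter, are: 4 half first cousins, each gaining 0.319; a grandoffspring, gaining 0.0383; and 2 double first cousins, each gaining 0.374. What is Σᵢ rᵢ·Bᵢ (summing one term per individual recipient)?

0.276325

r to a half first cousin = 1/16 (half first cousins share one grandparent — one path of length 4: r = (1/2)^4 = 1/16).
r to a grandoffspring = 0.25 (two parent–offspring links: r = (1/2)^2 = 1/4).
r to a double first cousin = 1/4 (double first cousins share both grandparent pairs — four paths of length 4: r = 4·(1/2)^4 = 1/4).
Summing one r·B term per recipient: 4·0.0625·0.319 + 1·0.25·0.0383 + 2·0.25·0.374 = 0.276325.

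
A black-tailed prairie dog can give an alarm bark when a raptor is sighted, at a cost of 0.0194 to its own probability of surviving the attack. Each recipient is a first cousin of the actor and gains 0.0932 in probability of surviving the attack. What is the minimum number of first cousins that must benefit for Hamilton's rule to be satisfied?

r to a first cousin = 0.125 (first cousins share one grandparent pair — two paths of length 4: r = 2·(1/2)^4 = 1/8).
Hamilton's rule: n·r·B > C  ⇒  n > C/(r·B) = 0.0194/(0.125·0.0932) = 1.665.
The smallest integer exceeding 1.665 is 2.

2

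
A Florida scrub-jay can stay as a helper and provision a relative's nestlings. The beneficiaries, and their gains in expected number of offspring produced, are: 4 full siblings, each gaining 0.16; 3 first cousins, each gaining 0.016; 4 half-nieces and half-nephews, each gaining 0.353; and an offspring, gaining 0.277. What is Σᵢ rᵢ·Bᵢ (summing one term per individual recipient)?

0.641

r to a full sibling = 0.5 (full sibs share both parents — two paths of length 2: r = 2·(1/2)^2 = 1/2).
r to a first cousin = 0.125 (first cousins share one grandparent pair — two paths of length 4: r = 2·(1/2)^4 = 1/8).
r to a half-niece or half-nephew = 0.125 (half-aunt/uncle↔niece/nephew: one path of length 3: r = (1/2)^3 = 1/8).
r to an offspring = 0.5 (one parent–offspring link: r = (1/2)^1 = 1/2).
Summing one r·B term per recipient: 4·0.5·0.16 + 3·0.125·0.016 + 4·0.125·0.353 + 1·0.5·0.277 = 0.641.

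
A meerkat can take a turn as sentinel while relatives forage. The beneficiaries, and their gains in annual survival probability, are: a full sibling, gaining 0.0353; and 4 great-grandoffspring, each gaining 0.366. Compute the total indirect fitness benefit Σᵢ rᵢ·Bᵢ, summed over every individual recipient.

r to a full sibling = 0.5 (full sibs share both parents — two paths of length 2: r = 2·(1/2)^2 = 1/2).
r to a great-grandoffspring = 0.125 (three parent–offspring links: r = (1/2)^3 = 1/8).
Summing one r·B term per recipient: 1·0.5·0.0353 + 4·0.125·0.366 = 0.20065.

0.20065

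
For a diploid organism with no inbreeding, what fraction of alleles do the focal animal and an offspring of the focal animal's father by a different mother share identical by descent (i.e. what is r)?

0.25

Each parent–offspring link contributes a factor of 1/2, and independent paths through distinct common ancestors add.
Half-sibs share one parent — one path of length 2: r = (1/2)^2 = 1/4.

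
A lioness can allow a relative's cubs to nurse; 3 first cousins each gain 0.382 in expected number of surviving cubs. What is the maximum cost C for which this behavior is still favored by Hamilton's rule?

0.14325

r to a first cousin = 0.125 (first cousins share one grandparent pair — two paths of length 4: r = 2·(1/2)^4 = 1/8).
Hamilton's rule: n·r·B > C, so the trait is favored while C < n·r·B = 3·0.125·0.382 = 0.14325.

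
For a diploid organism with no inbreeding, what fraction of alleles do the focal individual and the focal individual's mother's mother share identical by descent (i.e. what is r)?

Each parent–offspring link contributes a factor of 1/2, and independent paths through distinct common ancestors add.
Two parent–offspring links: r = (1/2)^2 = 1/4.

0.25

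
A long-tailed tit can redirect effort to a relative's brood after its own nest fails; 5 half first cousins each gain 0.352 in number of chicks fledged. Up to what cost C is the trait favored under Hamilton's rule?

r to a half first cousin = 1/16 (half first cousins share one grandparent — one path of length 4: r = (1/2)^4 = 1/16).
Hamilton's rule: n·r·B > C, so the trait is favored while C < n·r·B = 5·0.0625·0.352 = 0.11.

0.11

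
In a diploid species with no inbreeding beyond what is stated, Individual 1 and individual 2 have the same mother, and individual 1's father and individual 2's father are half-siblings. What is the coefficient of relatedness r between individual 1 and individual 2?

0.3125

With two independent routes of shared ancestry, r is the sum of the two contributions.
Individual 1 and individual 2 are related in two ways: half-sibs through their shared mother (r = 1/4) and half first cousins through their fathers (r = 1/16).
r = 1/4 + 1/16 = 0.3125.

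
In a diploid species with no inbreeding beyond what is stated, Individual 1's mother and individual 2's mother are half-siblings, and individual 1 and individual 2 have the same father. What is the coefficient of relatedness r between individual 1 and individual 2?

0.3125

Independent pedigree routes through distinct common ancestors add.
Individual 1 and individual 2 are related in two ways: half first cousins through their mothers (r = 1/16) and half-sibs through their shared father (r = 1/4).
r = 1/16 + 1/4 = 0.3125.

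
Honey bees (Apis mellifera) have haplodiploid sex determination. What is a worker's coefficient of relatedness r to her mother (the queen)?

One meiotic link between diploid queen and diploid daughter: r = 1/2.

0.5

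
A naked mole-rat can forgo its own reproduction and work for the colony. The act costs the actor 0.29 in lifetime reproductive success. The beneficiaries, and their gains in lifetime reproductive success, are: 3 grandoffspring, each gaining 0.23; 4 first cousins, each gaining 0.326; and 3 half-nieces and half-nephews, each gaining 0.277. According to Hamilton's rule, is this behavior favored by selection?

Hamilton's rule: the trait is favored when the sum of r·B over every recipient exceeds the actor's cost C.
r to a grandoffspring = 0.25 (two parent–offspring links: r = (1/2)^2 = 1/4).
r to a first cousin = 0.125 (first cousins share one grandparent pair — two paths of length 4: r = 2·(1/2)^4 = 1/8).
r to a half-niece or half-nephew = 1/8 (half-aunt/uncle↔niece/nephew: one path of length 3: r = (1/2)^3 = 1/8).
Summing one r·B term per recipient: 3·0.25·0.23 + 4·0.125·0.326 + 3·0.125·0.277 = 0.439375.
0.439375 > 0.29: the indirect benefit exceeds the cost.

Yes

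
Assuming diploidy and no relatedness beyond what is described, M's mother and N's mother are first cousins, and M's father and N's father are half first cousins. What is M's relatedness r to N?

0.046875

Relatedness sums over independent paths through distinct common ancestors.
M and N are related in two ways: second cousins through their mothers (r = 1/32) and half second cousins through their fathers (r = 1/64).
r = 1/32 + 1/64 = 3/64 = 0.046875.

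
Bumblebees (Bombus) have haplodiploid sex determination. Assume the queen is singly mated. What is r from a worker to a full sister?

0.75

Haplodiploid full sisters inherit their father's entire haploid genome identically (contributing 1/2) and on average half of their mother's contribution (1/2 · 1/2 = 1/4); r = 1/2 + 1/4 = 3/4.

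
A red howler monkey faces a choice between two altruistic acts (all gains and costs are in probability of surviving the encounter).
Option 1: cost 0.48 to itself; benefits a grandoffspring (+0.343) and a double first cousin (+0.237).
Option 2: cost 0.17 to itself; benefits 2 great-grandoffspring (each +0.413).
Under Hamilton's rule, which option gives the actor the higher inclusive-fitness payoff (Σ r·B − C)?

Option 1: r to a grandoffspring = 0.25.
Option 1: r to a double first cousin = 0.25.
Option 1: Σ r·B − C = (1·0.25·0.343 + 1·0.25·0.237) − 0.48 = -0.335.
Option 2: r to a great-grandoffspring = 0.125.
Option 2: Σ r·B − C = (2·0.125·0.413) − 0.17 = -0.06675.
Option 2 has the higher net inclusive-fitness payoff.

Option 2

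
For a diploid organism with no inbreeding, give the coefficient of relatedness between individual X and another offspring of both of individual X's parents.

Each parent–offspring link contributes a factor of 1/2, and independent paths through distinct common ancestors add.
Full sibs share both parents — two paths of length 2: r = 2·(1/2)^2 = 1/2.

0.5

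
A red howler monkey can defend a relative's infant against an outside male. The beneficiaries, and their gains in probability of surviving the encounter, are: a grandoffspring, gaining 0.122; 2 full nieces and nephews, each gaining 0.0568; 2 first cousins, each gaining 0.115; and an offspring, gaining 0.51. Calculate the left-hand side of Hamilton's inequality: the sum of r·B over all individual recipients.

r to a grandoffspring = 1/4 (two parent–offspring links: r = (1/2)^2 = 1/4).
r to a full niece or nephew = 1/4 (full aunt/uncle↔niece/nephew: two paths of length 3 through the shared grandparent pair: r = 2·(1/2)^3 = 1/4).
r to a first cousin = 1/8 (first cousins share one grandparent pair — two paths of length 4: r = 2·(1/2)^4 = 1/8).
r to an offspring = 1/2 (one parent–offspring link: r = (1/2)^1 = 1/2).
Summing one r·B term per recipient: 1·0.25·0.122 + 2·0.25·0.0568 + 2·0.125·0.115 + 1·0.5·0.51 = 0.34265.

0.34265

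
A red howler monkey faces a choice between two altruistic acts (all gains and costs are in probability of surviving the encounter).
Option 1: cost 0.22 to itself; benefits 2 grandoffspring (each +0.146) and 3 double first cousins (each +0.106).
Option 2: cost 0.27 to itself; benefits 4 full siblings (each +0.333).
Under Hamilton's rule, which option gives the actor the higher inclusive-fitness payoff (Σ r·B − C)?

Option 1: r to a grandoffspring = 0.25.
Option 1: r to a double first cousin = 0.25.
Option 1: Σ r·B − C = (2·0.25·0.146 + 3·0.25·0.106) − 0.22 = -0.0675.
Option 2: r to a full sibling = 0.5.
Option 2: Σ r·B − C = (4·0.5·0.333) − 0.27 = 0.396.
Option 2 has the higher net inclusive-fitness payoff.

Option 2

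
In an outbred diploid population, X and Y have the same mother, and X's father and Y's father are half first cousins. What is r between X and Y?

0.265625

With two independent routes of shared ancestry, r is the sum of the two contributions.
X and Y are related in two ways: half-sibs through their shared mother (r = 1/4) and half second cousins through their fathers (r = 1/64).
r = 1/4 + 1/64 = 0.265625.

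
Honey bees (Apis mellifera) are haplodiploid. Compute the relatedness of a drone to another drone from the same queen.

0.5

Haploid brothers each carry a random half of the queen's diploid genome, so on average they share half: r = 1/2.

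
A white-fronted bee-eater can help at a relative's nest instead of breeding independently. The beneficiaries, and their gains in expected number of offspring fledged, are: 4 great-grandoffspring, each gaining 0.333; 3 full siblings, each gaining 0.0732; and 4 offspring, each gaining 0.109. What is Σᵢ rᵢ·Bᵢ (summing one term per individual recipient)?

r to a great-grandoffspring = 0.125 (three parent–offspring links: r = (1/2)^3 = 1/8).
r to a full sibling = 0.5 (full sibs share both parents — two paths of length 2: r = 2·(1/2)^2 = 1/2).
r to an offspring = 1/2 (one parent–offspring link: r = (1/2)^1 = 1/2).
Summing one r·B term per recipient: 4·0.125·0.333 + 3·0.5·0.0732 + 4·0.5·0.109 = 0.4943.

0.4943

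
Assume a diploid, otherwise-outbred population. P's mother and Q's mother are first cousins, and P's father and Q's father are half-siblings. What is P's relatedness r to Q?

Relatedness sums over independent paths through distinct common ancestors.
P and Q are related in two ways: second cousins through their mothers (r = 1/32) and half first cousins through their fathers (r = 1/16).
r = 1/32 + 1/16 = 0.09375.

0.09375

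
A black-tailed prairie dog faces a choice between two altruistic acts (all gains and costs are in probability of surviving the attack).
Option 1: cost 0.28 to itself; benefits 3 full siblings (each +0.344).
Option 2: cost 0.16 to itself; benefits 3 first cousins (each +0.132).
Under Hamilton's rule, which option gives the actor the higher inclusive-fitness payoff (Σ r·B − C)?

Option 1

Option 1: r to a full sibling = 0.5.
Option 1: Σ r·B − C = (3·0.5·0.344) − 0.28 = 0.236.
Option 2: r to a first cousin = 0.125.
Option 2: Σ r·B − C = (3·0.125·0.132) − 0.16 = -0.1105.
Option 1 has the higher net inclusive-fitness payoff.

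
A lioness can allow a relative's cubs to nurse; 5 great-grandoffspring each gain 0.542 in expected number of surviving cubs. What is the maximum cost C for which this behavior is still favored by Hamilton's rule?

r to a great-grandoffspring = 0.125 (three parent–offspring links: r = (1/2)^3 = 1/8).
Hamilton's rule: n·r·B > C, so the trait is favored while C < n·r·B = 5·0.125·0.542 = 0.33875.

0.33875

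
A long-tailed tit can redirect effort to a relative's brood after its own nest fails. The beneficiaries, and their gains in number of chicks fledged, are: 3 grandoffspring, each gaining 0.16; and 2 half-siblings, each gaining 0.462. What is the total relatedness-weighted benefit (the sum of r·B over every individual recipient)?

r to a grandoffspring = 0.25 (two parent–offspring links: r = (1/2)^2 = 1/4).
r to a half-sibling = 0.25 (half-sibs share one parent — one path of length 2: r = (1/2)^2 = 1/4).
Summing one r·B term per recipient: 3·0.25·0.16 + 2·0.25·0.462 = 0.351.

0.351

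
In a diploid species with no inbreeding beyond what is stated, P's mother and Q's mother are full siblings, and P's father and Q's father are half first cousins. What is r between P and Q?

0.140625

Independent pedigree routes through distinct common ancestors add.
P and Q are related in two ways: first cousins through their mothers (r = 1/8) and half second cousins through their fathers (r = 1/64).
r = 1/8 + 1/64 = 0.140625.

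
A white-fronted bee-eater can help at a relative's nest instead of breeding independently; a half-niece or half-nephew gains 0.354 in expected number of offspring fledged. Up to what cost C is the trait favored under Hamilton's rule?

0.04425

r to a half-niece or half-nephew = 0.125 (half-aunt/uncle↔niece/nephew: one path of length 3: r = (1/2)^3 = 1/8).
Hamilton's rule: n·r·B > C, so the trait is favored while C < n·r·B = 1·0.125·0.354 = 0.04425.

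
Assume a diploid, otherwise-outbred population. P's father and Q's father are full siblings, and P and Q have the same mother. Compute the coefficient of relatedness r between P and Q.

0.375

Wright's path rule: contributions from independent ancestry routes add.
P and Q are related in two ways: first cousins through their fathers (r = 1/8) and half-sibs through their shared mother (r = 1/4).
r = 1/8 + 1/4 = 0.375.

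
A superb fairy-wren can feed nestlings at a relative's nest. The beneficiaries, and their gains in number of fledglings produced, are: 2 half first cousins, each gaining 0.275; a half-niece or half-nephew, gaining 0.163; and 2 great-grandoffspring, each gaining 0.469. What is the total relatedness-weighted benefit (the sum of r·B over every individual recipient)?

r to a half first cousin = 0.0625 (half first cousins share one grandparent — one path of length 4: r = (1/2)^4 = 1/16).
r to a half-niece or half-nephew = 0.125 (half-aunt/uncle↔niece/nephew: one path of length 3: r = (1/2)^3 = 1/8).
r to a great-grandoffspring = 0.125 (three parent–offspring links: r = (1/2)^3 = 1/8).
Summing one r·B term per recipient: 2·0.0625·0.275 + 1·0.125·0.163 + 2·0.125·0.469 = 0.172.

0.172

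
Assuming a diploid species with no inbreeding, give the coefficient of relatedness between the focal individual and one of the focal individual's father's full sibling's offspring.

Each parent–offspring link contributes a factor of 1/2, and independent paths through distinct common ancestors add.
First cousins share one grandparent pair — two paths of length 4: r = 2·(1/2)^4 = 1/8.

0.125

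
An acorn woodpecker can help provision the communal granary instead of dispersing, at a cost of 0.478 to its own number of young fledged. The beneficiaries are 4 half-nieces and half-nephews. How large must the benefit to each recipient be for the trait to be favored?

0.956

r to a half-niece or half-nephew = 0.125 (half-aunt/uncle↔niece/nephew: one path of length 3: r = (1/2)^3 = 1/8).
Hamilton's rule with n recipients of equal r: n·r·B > C, so B > C/(n·r) = 0.478/(4·0.125) = 0.956.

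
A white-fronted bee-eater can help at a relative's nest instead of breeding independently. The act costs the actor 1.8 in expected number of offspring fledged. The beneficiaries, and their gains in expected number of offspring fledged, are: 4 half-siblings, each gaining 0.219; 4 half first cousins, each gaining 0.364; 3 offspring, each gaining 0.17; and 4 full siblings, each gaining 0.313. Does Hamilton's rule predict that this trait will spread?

Hamilton's rule: the trait is favored when the sum of r·B over every recipient exceeds the actor's cost C.
r to a half-sibling = 1/4 (half-sibs share one parent — one path of length 2: r = (1/2)^2 = 1/4).
r to a half first cousin = 1/16 (half first cousins share one grandparent — one path of length 4: r = (1/2)^4 = 1/16).
r to an offspring = 0.5 (one parent–offspring link: r = (1/2)^1 = 1/2).
r to a full sibling = 1/2 (full sibs share both parents — two paths of length 2: r = 2·(1/2)^2 = 1/2).
Summing one r·B term per recipient: 4·0.25·0.219 + 4·0.0625·0.364 + 3·0.5·0.17 + 4·0.5·0.313 = 1.191.
1.191 < 1.8: the indirect benefit is less than the cost.

No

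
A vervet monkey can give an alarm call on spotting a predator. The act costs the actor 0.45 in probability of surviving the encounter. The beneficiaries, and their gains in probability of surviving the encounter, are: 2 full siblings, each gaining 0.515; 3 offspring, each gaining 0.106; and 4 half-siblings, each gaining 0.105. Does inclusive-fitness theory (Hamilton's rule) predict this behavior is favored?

Hamilton's rule: the trait is favored when the sum of r·B over every recipient exceeds the actor's cost C.
r to a full sibling = 1/2 (full sibs share both parents — two paths of length 2: r = 2·(1/2)^2 = 1/2).
r to an offspring = 0.5 (one parent–offspring link: r = (1/2)^1 = 1/2).
r to a half-sibling = 1/4 (half-sibs share one parent — one path of length 2: r = (1/2)^2 = 1/4).
Summing one r·B term per recipient: 2·0.5·0.515 + 3·0.5·0.106 + 4·0.25·0.105 = 0.779.
0.779 > 0.45: the indirect benefit exceeds the cost.

Yes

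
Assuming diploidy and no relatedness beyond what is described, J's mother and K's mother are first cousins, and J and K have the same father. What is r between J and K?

0.28125

Independent pedigree routes through distinct common ancestors add.
J and K are related in two ways: second cousins through their mothers (r = 1/32) and half-sibs through their shared father (r = 1/4).
r = 1/32 + 1/4 = 0.28125.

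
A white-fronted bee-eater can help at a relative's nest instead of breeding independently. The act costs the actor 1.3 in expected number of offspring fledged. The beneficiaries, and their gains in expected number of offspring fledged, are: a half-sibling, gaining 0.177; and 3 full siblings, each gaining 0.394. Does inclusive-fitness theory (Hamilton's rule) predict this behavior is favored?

Hamilton's rule: the trait is favored when the sum of r·B over every recipient exceeds the actor's cost C.
r to a half-sibling = 0.25 (half-sibs share one parent — one path of length 2: r = (1/2)^2 = 1/4).
r to a full sibling = 1/2 (full sibs share both parents — two paths of length 2: r = 2·(1/2)^2 = 1/2).
Summing one r·B term per recipient: 1·0.25·0.177 + 3·0.5·0.394 = 0.63525.
0.63525 < 1.3: the indirect benefit is less than the cost.

No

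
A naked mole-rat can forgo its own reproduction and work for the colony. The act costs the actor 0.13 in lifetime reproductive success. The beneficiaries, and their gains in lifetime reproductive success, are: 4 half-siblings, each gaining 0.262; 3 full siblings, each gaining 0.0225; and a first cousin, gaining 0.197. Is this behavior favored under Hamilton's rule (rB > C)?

Yes

Hamilton's rule: the trait is favored when the sum of r·B over every recipient exceeds the actor's cost C.
r to a half-sibling = 0.25 (half-sibs share one parent — one path of length 2: r = (1/2)^2 = 1/4).
r to a full sibling = 0.5 (full sibs share both parents — two paths of length 2: r = 2·(1/2)^2 = 1/2).
r to a first cousin = 1/8 (first cousins share one grandparent pair — two paths of length 4: r = 2·(1/2)^4 = 1/8).
Summing one r·B term per recipient: 4·0.25·0.262 + 3·0.5·0.0225 + 1·0.125·0.197 = 0.320375.
0.320375 > 0.13: the indirect benefit exceeds the cost.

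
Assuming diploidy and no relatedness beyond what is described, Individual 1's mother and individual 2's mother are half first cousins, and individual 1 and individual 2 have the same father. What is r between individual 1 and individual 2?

0.265625

With two independent routes of shared ancestry, r is the sum of the two contributions.
Individual 1 and individual 2 are related in two ways: half second cousins through their mothers (r = 1/64) and half-sibs through their shared father (r = 1/4).
r = 1/64 + 1/4 = 0.265625.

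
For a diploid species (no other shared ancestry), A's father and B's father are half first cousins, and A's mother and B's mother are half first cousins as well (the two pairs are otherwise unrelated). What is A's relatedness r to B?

Relatedness sums over independent paths through distinct common ancestors.
A and B are related in two ways: half second cousins through their fathers (r = 1/64) and half second cousins through their mothers (r = 1/64).
r = 1/64 + 1/64 = 1/32 = 0.03125.

0.03125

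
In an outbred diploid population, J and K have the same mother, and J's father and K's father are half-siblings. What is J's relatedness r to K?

Independent pedigree routes through distinct common ancestors add.
J and K are related in two ways: half-sibs through their shared mother (r = 1/4) and half first cousins through their fathers (r = 1/16).
r = 1/4 + 1/16 = 0.3125.

0.3125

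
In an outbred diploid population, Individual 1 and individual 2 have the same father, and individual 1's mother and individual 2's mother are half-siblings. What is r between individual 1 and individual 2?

Wright's path rule: contributions from independent ancestry routes add.
Individual 1 and individual 2 are related in two ways: half-sibs through their shared father (r = 1/4) and half first cousins through their mothers (r = 1/16).
r = 1/4 + 1/16 = 0.3125.

0.3125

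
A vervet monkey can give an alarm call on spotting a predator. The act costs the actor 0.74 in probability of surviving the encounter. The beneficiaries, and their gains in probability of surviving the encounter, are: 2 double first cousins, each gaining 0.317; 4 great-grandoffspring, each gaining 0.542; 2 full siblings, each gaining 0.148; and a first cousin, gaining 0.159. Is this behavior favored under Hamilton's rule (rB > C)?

No

Hamilton's rule: the trait is favored when the sum of r·B over every recipient exceeds the actor's cost C.
r to a double first cousin = 0.25 (double first cousins share both grandparent pairs — four paths of length 4: r = 4·(1/2)^4 = 1/4).
r to a great-grandoffspring = 0.125 (three parent–offspring links: r = (1/2)^3 = 1/8).
r to a full sibling = 0.5 (full sibs share both parents — two paths of length 2: r = 2·(1/2)^2 = 1/2).
r to a first cousin = 1/8 (first cousins share one grandparent pair — two paths of length 4: r = 2·(1/2)^4 = 1/8).
Summing one r·B term per recipient: 2·0.25·0.317 + 4·0.125·0.542 + 2·0.5·0.148 + 1·0.125·0.159 = 0.597375.
0.597375 < 0.74: the indirect benefit is less than the cost.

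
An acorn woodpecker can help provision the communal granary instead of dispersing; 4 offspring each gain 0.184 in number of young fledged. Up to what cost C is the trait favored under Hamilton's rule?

r to an offspring = 1/2 (one parent–offspring link: r = (1/2)^1 = 1/2).
Hamilton's rule: n·r·B > C, so the trait is favored while C < n·r·B = 4·0.5·0.184 = 0.368.

0.368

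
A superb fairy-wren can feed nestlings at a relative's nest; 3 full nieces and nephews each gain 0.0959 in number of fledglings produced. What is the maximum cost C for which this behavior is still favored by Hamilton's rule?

0.071925

r to a full niece or nephew = 1/4 (full aunt/uncle↔niece/nephew: two paths of length 3 through the shared grandparent pair: r = 2·(1/2)^3 = 1/4).
Hamilton's rule: n·r·B > C, so the trait is favored while C < n·r·B = 3·0.25·0.0959 = 0.071925.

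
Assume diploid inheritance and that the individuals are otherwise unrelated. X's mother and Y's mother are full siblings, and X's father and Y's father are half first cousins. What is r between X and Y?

Relatedness sums over independent paths through distinct common ancestors.
X and Y are related in two ways: first cousins through their mothers (r = 1/8) and half second cousins through their fathers (r = 1/64).
r = 1/8 + 1/64 = 9/64 = 0.140625.

0.140625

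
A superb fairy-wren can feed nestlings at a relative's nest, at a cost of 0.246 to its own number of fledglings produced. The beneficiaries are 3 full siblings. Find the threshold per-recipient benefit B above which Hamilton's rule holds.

r to a full sibling = 0.5 (full sibs share both parents — two paths of length 2: r = 2·(1/2)^2 = 1/2).
Hamilton's rule with n recipients of equal r: n·r·B > C, so B > C/(n·r) = 0.246/(3·0.5) = 0.164.

0.164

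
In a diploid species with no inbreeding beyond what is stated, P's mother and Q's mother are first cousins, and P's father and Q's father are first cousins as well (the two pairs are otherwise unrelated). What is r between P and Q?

0.0625

Independent pedigree routes through distinct common ancestors add.
P and Q are related in two ways: second cousins through their mothers (r = 1/32) and second cousins through their fathers (r = 1/32).
r = 1/32 + 1/32 = 0.0625.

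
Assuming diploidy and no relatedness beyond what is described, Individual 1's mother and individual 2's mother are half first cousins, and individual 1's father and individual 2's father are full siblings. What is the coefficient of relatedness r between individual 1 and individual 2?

Wright's path rule: contributions from independent ancestry routes add.
Individual 1 and individual 2 are related in two ways: half second cousins through their mothers (r = 1/64) and first cousins through their fathers (r = 1/8).
r = 1/64 + 1/8 = 0.140625.

0.140625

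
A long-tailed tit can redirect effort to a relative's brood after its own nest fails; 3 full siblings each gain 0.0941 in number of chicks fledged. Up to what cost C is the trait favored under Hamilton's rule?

0.14115

r to a full sibling = 0.5 (full sibs share both parents — two paths of length 2: r = 2·(1/2)^2 = 1/2).
Hamilton's rule: n·r·B > C, so the trait is favored while C < n·r·B = 3·0.5·0.0941 = 0.14115.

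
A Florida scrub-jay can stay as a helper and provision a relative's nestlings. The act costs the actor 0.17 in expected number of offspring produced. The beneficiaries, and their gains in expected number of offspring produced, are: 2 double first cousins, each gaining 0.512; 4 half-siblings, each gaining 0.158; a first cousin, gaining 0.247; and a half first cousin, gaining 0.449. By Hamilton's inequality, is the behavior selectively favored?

Yes

Hamilton's rule: the trait is favored when the sum of r·B over every recipient exceeds the actor's cost C.
r to a double first cousin = 1/4 (double first cousins share both grandparent pairs — four paths of length 4: r = 4·(1/2)^4 = 1/4).
r to a half-sibling = 0.25 (half-sibs share one parent — one path of length 2: r = (1/2)^2 = 1/4).
r to a first cousin = 0.125 (first cousins share one grandparent pair — two paths of length 4: r = 2·(1/2)^4 = 1/8).
r to a half first cousin = 0.0625 (half first cousins share one grandparent — one path of length 4: r = (1/2)^4 = 1/16).
Summing one r·B term per recipient: 2·0.25·0.512 + 4·0.25·0.158 + 1·0.125·0.247 + 1·0.0625·0.449 = 0.4729375.
0.4729375 > 0.17: the indirect benefit exceeds the cost.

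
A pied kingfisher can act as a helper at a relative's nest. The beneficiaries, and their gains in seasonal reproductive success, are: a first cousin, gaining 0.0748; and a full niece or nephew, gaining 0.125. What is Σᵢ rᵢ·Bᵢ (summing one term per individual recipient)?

0.0406

r to a first cousin = 0.125 (first cousins share one grandparent pair — two paths of length 4: r = 2·(1/2)^4 = 1/8).
r to a full niece or nephew = 0.25 (full aunt/uncle↔niece/nephew: two paths of length 3 through the shared grandparent pair: r = 2·(1/2)^3 = 1/4).
Summing one r·B term per recipient: 1·0.125·0.0748 + 1·0.25·0.125 = 0.0406.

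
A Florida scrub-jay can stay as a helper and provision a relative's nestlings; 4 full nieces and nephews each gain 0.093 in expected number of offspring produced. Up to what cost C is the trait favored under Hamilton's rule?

r to a full niece or nephew = 0.25 (full aunt/uncle↔niece/nephew: two paths of length 3 through the shared grandparent pair: r = 2·(1/2)^3 = 1/4).
Hamilton's rule: n·r·B > C, so the trait is favored while C < n·r·B = 4·0.25·0.093 = 0.093.

0.093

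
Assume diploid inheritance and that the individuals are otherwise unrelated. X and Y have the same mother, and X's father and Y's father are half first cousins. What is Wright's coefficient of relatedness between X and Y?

Relatedness sums over independent paths through distinct common ancestors.
X and Y are related in two ways: half-sibs through their shared mother (r = 1/4) and half second cousins through their fathers (r = 1/64).
r = 1/4 + 1/64 = 0.265625.

0.265625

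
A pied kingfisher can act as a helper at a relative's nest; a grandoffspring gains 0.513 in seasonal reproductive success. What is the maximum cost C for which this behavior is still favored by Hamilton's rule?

0.12825

r to a grandoffspring = 1/4 (two parent–offspring links: r = (1/2)^2 = 1/4).
Hamilton's rule: n·r·B > C, so the trait is favored while C < n·r·B = 1·0.25·0.513 = 0.12825.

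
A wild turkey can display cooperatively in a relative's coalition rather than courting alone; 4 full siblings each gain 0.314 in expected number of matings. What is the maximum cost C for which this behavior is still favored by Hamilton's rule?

r to a full sibling = 0.5 (full sibs share both parents — two paths of length 2: r = 2·(1/2)^2 = 1/2).
Hamilton's rule: n·r·B > C, so the trait is favored while C < n·r·B = 4·0.5·0.314 = 0.628.

0.628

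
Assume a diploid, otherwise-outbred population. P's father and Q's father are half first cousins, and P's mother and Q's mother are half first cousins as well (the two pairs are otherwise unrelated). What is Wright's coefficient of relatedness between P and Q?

0.03125

Wright's path rule: contributions from independent ancestry routes add.
P and Q are related in two ways: half second cousins through their fathers (r = 1/64) and half second cousins through their mothers (r = 1/64).
r = 1/64 + 1/64 = 0.03125.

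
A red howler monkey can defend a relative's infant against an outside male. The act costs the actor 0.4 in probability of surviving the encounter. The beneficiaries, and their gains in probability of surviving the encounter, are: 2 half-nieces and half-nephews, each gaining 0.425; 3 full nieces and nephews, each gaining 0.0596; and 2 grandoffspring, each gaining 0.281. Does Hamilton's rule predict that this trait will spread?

Hamilton's rule: the trait is favored when the sum of r·B over every recipient exceeds the actor's cost C.
r to a half-niece or half-nephew = 0.125 (half-aunt/uncle↔niece/nephew: one path of length 3: r = (1/2)^3 = 1/8).
r to a full niece or nephew = 0.25 (full aunt/uncle↔niece/nephew: two paths of length 3 through the shared grandparent pair: r = 2·(1/2)^3 = 1/4).
r to a grandoffspring = 1/4 (two parent–offspring links: r = (1/2)^2 = 1/4).
Summing one r·B term per recipient: 2·0.125·0.425 + 3·0.25·0.0596 + 2·0.25·0.281 = 0.29145.
0.29145 < 0.4: the indirect benefit is less than the cost.

No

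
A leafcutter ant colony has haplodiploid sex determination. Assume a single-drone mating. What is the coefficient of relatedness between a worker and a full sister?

0.75

Haplodiploid full sisters inherit their father's entire haploid genome identically (contributing 1/2) and on average half of their mother's contribution (1/2 · 1/2 = 1/4); r = 1/2 + 1/4 = 3/4.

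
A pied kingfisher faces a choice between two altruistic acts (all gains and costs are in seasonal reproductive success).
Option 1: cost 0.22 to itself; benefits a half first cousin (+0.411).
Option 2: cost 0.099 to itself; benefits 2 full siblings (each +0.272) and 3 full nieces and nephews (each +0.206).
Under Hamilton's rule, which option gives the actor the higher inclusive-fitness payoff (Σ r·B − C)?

Option 2

Option 1: r to a half first cousin = 0.0625.
Option 1: Σ r·B − C = (1·0.0625·0.411) − 0.22 = -0.1943125.
Option 2: r to a full sibling = 0.5.
Option 2: r to a full niece or nephew = 0.25.
Option 2: Σ r·B − C = (2·0.5·0.272 + 3·0.25·0.206) − 0.099 = 0.3275.
Option 2 has the higher net inclusive-fitness payoff.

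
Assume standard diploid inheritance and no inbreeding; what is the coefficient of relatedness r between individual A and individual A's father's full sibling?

0.25

Each parent–offspring link contributes a factor of 1/2, and independent paths through distinct common ancestors add.
Full aunt/uncle↔niece/nephew: two paths of length 3 through the shared grandparent pair: r = 2·(1/2)^3 = 1/4.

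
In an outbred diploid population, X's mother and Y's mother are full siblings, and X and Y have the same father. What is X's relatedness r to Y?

Relatedness sums over independent paths through distinct common ancestors.
X and Y are related in two ways: first cousins through their mothers (r = 1/8) and half-sibs through their shared father (r = 1/4).
r = 1/8 + 1/4 = 3/8 = 0.375.

0.375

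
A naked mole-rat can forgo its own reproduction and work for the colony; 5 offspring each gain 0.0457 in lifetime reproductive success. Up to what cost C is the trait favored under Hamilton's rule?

0.11425

r to an offspring = 0.5 (one parent–offspring link: r = (1/2)^1 = 1/2).
Hamilton's rule: n·r·B > C, so the trait is favored while C < n·r·B = 5·0.5·0.0457 = 0.11425.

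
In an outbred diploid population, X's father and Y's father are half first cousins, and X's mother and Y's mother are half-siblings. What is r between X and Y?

Relatedness sums over independent paths through distinct common ancestors.
X and Y are related in two ways: half second cousins through their fathers (r = 1/64) and half first cousins through their mothers (r = 1/16).
r = 1/64 + 1/16 = 5/64 = 0.078125.

0.078125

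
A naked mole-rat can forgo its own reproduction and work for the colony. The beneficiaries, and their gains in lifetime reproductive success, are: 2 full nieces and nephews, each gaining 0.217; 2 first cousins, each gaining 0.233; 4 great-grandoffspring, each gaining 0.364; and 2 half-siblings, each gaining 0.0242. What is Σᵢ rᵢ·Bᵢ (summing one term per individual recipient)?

0.36085

r to a full niece or nephew = 1/4 (full aunt/uncle↔niece/nephew: two paths of length 3 through the shared grandparent pair: r = 2·(1/2)^3 = 1/4).
r to a first cousin = 0.125 (first cousins share one grandparent pair — two paths of length 4: r = 2·(1/2)^4 = 1/8).
r to a great-grandoffspring = 0.125 (three parent–offspring links: r = (1/2)^3 = 1/8).
r to a half-sibling = 1/4 (half-sibs share one parent — one path of length 2: r = (1/2)^2 = 1/4).
Summing one r·B term per recipient: 2·0.25·0.217 + 2·0.125·0.233 + 4·0.125·0.364 + 2·0.25·0.0242 = 0.36085.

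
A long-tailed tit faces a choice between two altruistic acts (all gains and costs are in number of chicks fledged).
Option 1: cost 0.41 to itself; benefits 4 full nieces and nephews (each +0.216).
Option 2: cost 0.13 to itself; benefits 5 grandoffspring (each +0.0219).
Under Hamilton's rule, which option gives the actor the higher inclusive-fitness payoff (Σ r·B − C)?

Option 2

Option 1: r to a full niece or nephew = 0.25.
Option 1: Σ r·B − C = (4·0.25·0.216) − 0.41 = -0.194.
Option 2: r to a grandoffspring = 0.25.
Option 2: Σ r·B − C = (5·0.25·0.0219) − 0.13 = -0.102625.
Option 2 has the higher net inclusive-fitness payoff.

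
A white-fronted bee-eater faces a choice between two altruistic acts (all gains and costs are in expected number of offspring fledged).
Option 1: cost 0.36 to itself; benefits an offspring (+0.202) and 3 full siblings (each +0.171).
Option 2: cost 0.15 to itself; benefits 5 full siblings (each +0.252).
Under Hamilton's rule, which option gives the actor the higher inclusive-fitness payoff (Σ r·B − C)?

Option 2

Option 1: r to an offspring = 0.5.
Option 1: r to a full sibling = 0.5.
Option 1: Σ r·B − C = (1·0.5·0.202 + 3·0.5·0.171) − 0.36 = -0.0025.
Option 2: r to a full sibling = 0.5.
Option 2: Σ r·B − C = (5·0.5·0.252) − 0.15 = 0.48.
Option 2 has the higher net inclusive-fitness payoff.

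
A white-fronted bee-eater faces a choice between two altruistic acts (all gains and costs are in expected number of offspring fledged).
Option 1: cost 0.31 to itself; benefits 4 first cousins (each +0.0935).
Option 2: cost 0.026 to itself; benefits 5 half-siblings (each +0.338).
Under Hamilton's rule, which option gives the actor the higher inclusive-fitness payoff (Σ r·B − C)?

Option 1: r to a first cousin = 0.125.
Option 1: Σ r·B − C = (4·0.125·0.0935) − 0.31 = -0.26325.
Option 2: r to a half-sibling = 0.25.
Option 2: Σ r·B − C = (5·0.25·0.338) − 0.026 = 0.3965.
Option 2 has the higher net inclusive-fitness payoff.

Option 2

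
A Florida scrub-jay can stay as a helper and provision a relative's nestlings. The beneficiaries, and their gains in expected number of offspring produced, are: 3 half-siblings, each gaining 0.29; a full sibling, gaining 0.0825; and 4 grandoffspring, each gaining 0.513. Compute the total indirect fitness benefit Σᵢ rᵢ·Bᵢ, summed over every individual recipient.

r to a half-sibling = 1/4 (half-sibs share one parent — one path of length 2: r = (1/2)^2 = 1/4).
r to a full sibling = 1/2 (full sibs share both parents — two paths of length 2: r = 2·(1/2)^2 = 1/2).
r to a grandoffspring = 1/4 (two parent–offspring links: r = (1/2)^2 = 1/4).
Summing one r·B term per recipient: 3·0.25·0.29 + 1·0.5·0.0825 + 4·0.25·0.513 = 0.77175.

0.77175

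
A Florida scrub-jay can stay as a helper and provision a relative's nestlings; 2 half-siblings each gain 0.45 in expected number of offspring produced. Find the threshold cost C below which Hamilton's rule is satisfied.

r to a half-sibling = 1/4 (half-sibs share one parent — one path of length 2: r = (1/2)^2 = 1/4).
Hamilton's rule: n·r·B > C, so the trait is favored while C < n·r·B = 2·0.25·0.45 = 0.225.

0.225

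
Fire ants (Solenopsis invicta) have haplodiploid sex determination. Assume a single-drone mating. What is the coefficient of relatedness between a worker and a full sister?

Haplodiploid full sisters inherit their father's entire haploid genome identically (contributing 1/2) and on average half of their mother's contribution (1/2 · 1/2 = 1/4); r = 1/2 + 1/4 = 3/4.

0.75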